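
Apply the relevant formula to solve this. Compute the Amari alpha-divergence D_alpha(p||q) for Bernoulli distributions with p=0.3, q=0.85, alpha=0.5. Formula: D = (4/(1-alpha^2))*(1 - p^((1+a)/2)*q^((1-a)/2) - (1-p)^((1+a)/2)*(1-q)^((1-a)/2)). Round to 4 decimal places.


Amari alpha-divergence:
D = (4/(1-alpha^2))*(1 - p^((1+a)/2)*q^((1-a)/2) - (1-p)^((1+a)/2)*(1-q)^((1-a)/2)).
alpha = 0.5, p = 0.3, q = 0.85.
e1 = (1+alpha)/2 = 0.75, e2 = (1-alpha)/2 = 0.25.
t1 = p^e1 * q^e2 = 0.3^0.75 * 0.85^0.25 = 0.38922.
t2 = (1-p)^e1 * (1-q)^e2 = 0.7^0.75 * 0.15^0.25 = 0.476262.
4/(1-alpha^2) = 5.333333.
D = 5.333333*(1 - 0.38922 - 0.476262) = 0.7174

0.7174


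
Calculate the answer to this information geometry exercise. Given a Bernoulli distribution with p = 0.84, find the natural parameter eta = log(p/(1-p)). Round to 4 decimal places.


Natural parameter for Bernoulli: eta = log(p/(1-p)).
p = 0.84, 1-p = 0.16.
p/(1-p) = 5.25.
eta = log(5.25) = 1.6582

1.6582


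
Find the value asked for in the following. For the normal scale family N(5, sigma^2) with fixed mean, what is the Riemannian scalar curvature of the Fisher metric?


This family has a single free parameter, so its statistical manifold
is 1-dimensional. The Riemann curvature tensor of any 1-dimensional
Riemannian manifold vanishes identically, so R = 0.

0


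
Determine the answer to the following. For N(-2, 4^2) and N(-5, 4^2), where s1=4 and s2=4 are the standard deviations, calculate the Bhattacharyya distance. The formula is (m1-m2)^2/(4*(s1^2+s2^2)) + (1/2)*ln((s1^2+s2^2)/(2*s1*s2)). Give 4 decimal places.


Bhattacharyya distance between two Gaussians:
DB = (m1-m2)^2/(4*(s1^2+s2^2)) + (1/2)*ln((s1^2+s2^2)/(2*s1*s2)).
(m1-m2)^2 = (3)^2 = 9.
s1^2+s2^2 = 16 + 16 = 32.
term1 = 9/128 = 0.070312.
term2 = 0.5*ln(32/32.0) = 0.0.
DB = 0.070312 + 0.0 = 0.0703

0.0703


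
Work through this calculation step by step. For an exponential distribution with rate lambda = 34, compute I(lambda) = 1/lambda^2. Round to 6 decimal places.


Fisher information for exponential: I(lambda) = 1/lambda^2.
lambda = 34, lambda^2 = 1156.
I = 1/1156 = 0.000865

0.000865


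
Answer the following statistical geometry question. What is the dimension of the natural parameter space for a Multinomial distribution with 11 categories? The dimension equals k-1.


Exponential family dimension calculation:
For Multinomial with k=11 categories, dim = k-1 = 10.

10


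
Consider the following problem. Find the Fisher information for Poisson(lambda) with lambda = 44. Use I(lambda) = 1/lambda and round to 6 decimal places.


Fisher information for Poisson: I(lambda) = 1/lambda.
lambda = 44.
I(lambda) = 1/44 = 0.022727

0.022727


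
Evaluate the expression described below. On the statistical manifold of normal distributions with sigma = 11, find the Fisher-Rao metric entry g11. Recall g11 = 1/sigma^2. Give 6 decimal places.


For the 2-parameter normal family, the Fisher metric has:
  g11 = 1/sigma^2, g22 = 2/sigma^2.
sigma = 11, sigma^2 = 121.
g11 = 0.008264

0.008264


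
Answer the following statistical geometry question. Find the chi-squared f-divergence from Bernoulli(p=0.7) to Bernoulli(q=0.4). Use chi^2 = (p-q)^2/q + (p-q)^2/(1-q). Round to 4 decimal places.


Chi-squared divergence between Bernoulli distributions:
chi^2 = (p-q)^2/q + (p-q)^2/(1-q).
p = 0.7, q = 0.4, p-q = 0.3.
(p-q)^2 = 0.09.
term1 = 0.09/0.4 = 0.225.
term2 = 0.09/0.6 = 0.15.
chi^2 = 0.225 + 0.15 = 0.3750

0.3750


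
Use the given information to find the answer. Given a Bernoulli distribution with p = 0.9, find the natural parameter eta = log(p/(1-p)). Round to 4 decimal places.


Natural parameter for Bernoulli: eta = log(p/(1-p)).
p = 0.9, 1-p = 0.1.
p/(1-p) = 9.0.
eta = log(9.0) = 2.1972

2.1972


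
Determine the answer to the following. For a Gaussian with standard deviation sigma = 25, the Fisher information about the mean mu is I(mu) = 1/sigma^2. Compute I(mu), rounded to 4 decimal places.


The Fisher information for the mean of a normal distribution is I(mu) = 1/sigma^2.
sigma = 25, so sigma^2 = 625.
I(mu) = 1/625 = 0.0016

0.0016


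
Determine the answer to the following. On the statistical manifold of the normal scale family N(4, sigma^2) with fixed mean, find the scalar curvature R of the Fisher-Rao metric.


This family has a single free parameter, so its statistical manifold
is 1-dimensional. The Riemann curvature tensor of any 1-dimensional
Riemannian manifold vanishes identically, so R = 0.

0


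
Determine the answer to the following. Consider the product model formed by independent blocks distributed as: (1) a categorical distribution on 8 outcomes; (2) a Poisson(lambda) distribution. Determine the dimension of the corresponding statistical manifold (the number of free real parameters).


The dimension of a statistical manifold equals the number of free
(independent) real parameters of the model. For a product of independent
blocks the parameter counts add.
- categorical on 8 outcomes (probabilities sum to 1): 8-1 = 7.
- Poisson (lambda): 1.
Total = 7 + 1 = 8.
Dimension = 8

8


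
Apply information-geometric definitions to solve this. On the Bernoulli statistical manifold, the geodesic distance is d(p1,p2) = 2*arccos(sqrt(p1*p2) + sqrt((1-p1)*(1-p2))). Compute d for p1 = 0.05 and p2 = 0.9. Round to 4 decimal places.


Geodesic distance on Bernoulli manifold:
d(p1,p2) = 2*arccos(sqrt(p1*p2) + sqrt((1-p1)*(1-p2))).
sqrt(p1*p2) = sqrt(0.05*0.9) = 0.212132.
sqrt((1-p1)*(1-p2)) = sqrt(0.95*0.1) = 0.308221.
arg = 0.212132 + 0.308221 = 0.520353.
d = 2*arccos(0.520353) = 2.0471

2.0471


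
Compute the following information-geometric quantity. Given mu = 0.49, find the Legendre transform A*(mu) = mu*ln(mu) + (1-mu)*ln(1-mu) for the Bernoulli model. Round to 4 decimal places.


Legendre transform for Bernoulli:
A*(mu) = mu*log(mu) + (1-mu)*log(1-mu).
mu = 0.49, 1-mu = 0.51.
mu*log(mu) = 0.49*log(0.49) = -0.349541.
(1-mu)*log(1-mu) = 0.51*log(0.51) = -0.343406.
A* = -0.349541 + -0.343406 = -0.6929

-0.6929


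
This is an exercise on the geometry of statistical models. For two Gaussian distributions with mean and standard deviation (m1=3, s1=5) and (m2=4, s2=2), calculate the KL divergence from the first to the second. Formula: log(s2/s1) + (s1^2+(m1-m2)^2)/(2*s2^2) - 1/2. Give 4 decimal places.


KL divergence between normal distributions:
KL = log(s2/s1) + (s1^2 + (m1-m2)^2)/(2*s2^2) - 1/2.
log(2/5) = -0.916291.
(5^2 + (3-4)^2)/(2*2^2) = (25 + 1)/8 = 3.25.
KL = -0.916291 + 3.25 - 0.5 = 1.8337

1.8337


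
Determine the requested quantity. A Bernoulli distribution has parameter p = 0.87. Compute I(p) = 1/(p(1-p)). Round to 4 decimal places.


For Bernoulli(p), Fisher information is I(p) = 1/(p*(1-p)).
p = 0.87, 1-p = 0.13.
p*(1-p) = 0.1131.
I(p) = 1/0.1131 = 8.8417

8.8417


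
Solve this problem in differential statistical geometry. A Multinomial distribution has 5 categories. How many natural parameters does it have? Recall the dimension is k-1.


Exponential family dimension calculation:
For Multinomial with k=5 categories, dim = k-1 = 4.

4


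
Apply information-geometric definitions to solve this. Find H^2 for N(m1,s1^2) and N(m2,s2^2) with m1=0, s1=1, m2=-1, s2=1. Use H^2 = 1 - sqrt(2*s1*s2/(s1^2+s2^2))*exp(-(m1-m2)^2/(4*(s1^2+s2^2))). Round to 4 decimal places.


Squared Hellinger distance for Gaussians:
H^2 = 1 - sqrt(2*s1*s2/(s1^2+s2^2)) * exp(-(m1-m2)^2/(4*(s1^2+s2^2))).
s1^2 = 1, s2^2 = 1, s1^2+s2^2 = 2.
sqrt(2*1*1/(2)) = 1.0.
(m1-m2)^2 = (1)^2 = 1.
exp(-1/(4*2)) = exp(-0.125) = 0.882497.
H^2 = 1 - 1.0*0.882497 = 0.1175

0.1175


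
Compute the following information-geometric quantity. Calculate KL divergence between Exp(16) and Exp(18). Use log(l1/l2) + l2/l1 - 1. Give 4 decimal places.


KL divergence for exponential family:
KL = log(l1/l2) + l2/l1 - 1.
log(16/18) = -0.117783.
18/16 = 1.125.
KL = -0.117783 + 1.125 - 1 = 0.0072

0.0072


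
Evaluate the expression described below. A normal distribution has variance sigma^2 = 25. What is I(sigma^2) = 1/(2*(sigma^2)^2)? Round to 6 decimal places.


Fisher information for variance: I(sigma^2) = 1/(2*sigma^4).
sigma^2 = 25, so sigma^4 = 625.
I = 1/(2*625) = 1/1250 = 0.000800

0.000800


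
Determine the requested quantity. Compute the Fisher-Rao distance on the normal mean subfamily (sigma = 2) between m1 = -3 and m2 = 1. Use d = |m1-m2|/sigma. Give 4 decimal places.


On the fixed-variance normal subfamily, geodesic distance = |m1-m2|/sigma.
|-3 - 1| = 4.
sigma = 2.
d = 4/2 = 2.0000

2.0000


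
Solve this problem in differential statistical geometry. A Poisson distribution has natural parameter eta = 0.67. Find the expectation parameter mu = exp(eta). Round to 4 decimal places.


Expectation parameter for Poisson exponential family:
mu = exp(eta).
eta = 0.67.
mu = exp(0.67) = 1.9542

1.9542


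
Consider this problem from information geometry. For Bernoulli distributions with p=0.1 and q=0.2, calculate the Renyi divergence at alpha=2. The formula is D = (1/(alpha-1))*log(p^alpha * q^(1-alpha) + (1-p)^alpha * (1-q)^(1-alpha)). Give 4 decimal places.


Renyi divergence of order alpha between Bernoulli distributions:
D = (1/(alpha-1))*log(p^alpha * q^(1-alpha) + (1-p)^alpha * (1-q)^(1-alpha)).
alpha = 2, p = 0.1, q = 0.2.
p^alpha * q^(1-alpha) = 0.1^2 * 0.2^-1 = 0.05.
(1-p)^alpha * (1-q)^(1-alpha) = 0.9^2 * 0.8^-1 = 1.0125.
sum = 0.05 + 1.0125 = 1.0625.
D = (1/1)*log(1.0625) = 0.0606

0.0606


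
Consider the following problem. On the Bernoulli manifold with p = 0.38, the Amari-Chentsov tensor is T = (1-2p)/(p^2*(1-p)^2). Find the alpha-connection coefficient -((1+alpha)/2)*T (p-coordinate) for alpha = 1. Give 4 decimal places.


Skewness (Amari-Chentsov) tensor: T = (1-2p)/(p^2*(1-p)^2).
p = 0.38, 1-2p = 0.24, p^2 = 0.1444, (1-p)^2 = 0.3844.
T = 0.24/(0.1444 * 0.3844) = 4.323751.
In the p-coordinate, Gamma^(alpha) = Gamma^(0) - (alpha/2)*T with Gamma^(0) = (1/2)*g'(p) = -T/2,
so Gamma^(alpha) = -((1+alpha)/2)*T.
alpha = 1, -(1+alpha)/2 = -1.0.
Gamma = -1.0 * 4.323751 = -4.3238

-4.3238


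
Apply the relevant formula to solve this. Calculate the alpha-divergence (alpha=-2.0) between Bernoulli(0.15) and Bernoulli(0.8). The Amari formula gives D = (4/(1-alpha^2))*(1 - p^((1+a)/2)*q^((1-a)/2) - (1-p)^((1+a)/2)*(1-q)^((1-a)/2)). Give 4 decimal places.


Amari alpha-divergence:
D = (4/(1-alpha^2))*(1 - p^((1+a)/2)*q^((1-a)/2) - (1-p)^((1+a)/2)*(1-q)^((1-a)/2)).
alpha = -2.0, p = 0.15, q = 0.8.
e1 = (1+alpha)/2 = -0.5, e2 = (1-alpha)/2 = 1.5.
t1 = p^e1 * q^e2 = 0.15^-0.5 * 0.8^1.5 = 1.847521.
t2 = (1-p)^e1 * (1-q)^e2 = 0.85^-0.5 * 0.2^1.5 = 0.097014.
4/(1-alpha^2) = -1.333333.
D = -1.333333*(1 - 1.847521 - 0.097014) = 1.2594

1.2594


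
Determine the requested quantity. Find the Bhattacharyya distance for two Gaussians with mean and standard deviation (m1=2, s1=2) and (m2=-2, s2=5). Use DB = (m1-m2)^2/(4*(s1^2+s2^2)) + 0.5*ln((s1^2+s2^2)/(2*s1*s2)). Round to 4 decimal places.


Bhattacharyya distance between two Gaussians:
DB = (m1-m2)^2/(4*(s1^2+s2^2)) + (1/2)*ln((s1^2+s2^2)/(2*s1*s2)).
(m1-m2)^2 = (4)^2 = 16.
s1^2+s2^2 = 4 + 25 = 29.
term1 = 16/116 = 0.137931.
term2 = 0.5*ln(29/20.0) = 0.185782.
DB = 0.137931 + 0.185782 = 0.3237

0.3237


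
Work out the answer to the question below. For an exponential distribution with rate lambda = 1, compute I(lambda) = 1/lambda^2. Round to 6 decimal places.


Fisher information for exponential: I(lambda) = 1/lambda^2.
lambda = 1, lambda^2 = 1.
I = 1/1 = 1.000000

1.000000


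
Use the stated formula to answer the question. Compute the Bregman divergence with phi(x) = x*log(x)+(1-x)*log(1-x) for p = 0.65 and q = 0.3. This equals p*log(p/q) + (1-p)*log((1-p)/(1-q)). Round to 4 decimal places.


Bregman divergence with negative entropy generator:
D = p*log(p/q) + (1-p)*log((1-p)/(1-q)).
p = 0.65, q = 0.3.
p*log(p/q) = 0.65*log(0.65/0.3) = 0.502573.
(1-p)*log((1-p)/(1-q)) = 0.35*log(0.35/0.7) = -0.242602.
D = 0.502573 + -0.242602 = 0.2600

0.2600


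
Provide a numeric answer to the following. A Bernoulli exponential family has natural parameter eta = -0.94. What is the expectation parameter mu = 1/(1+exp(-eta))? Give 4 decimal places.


Dual coordinate (expectation parameter) for Bernoulli:
mu = 1/(1+exp(-eta)).
eta = -0.94.
exp(-eta) = exp(0.94) = 2.559981.
mu = 1/(1+2.559981) = 0.2809

0.2809


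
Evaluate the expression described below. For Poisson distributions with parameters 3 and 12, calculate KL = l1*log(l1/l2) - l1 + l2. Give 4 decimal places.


KL divergence for Poisson:
KL = l1*log(l1/l2) - l1 + l2.
l1 = 3, l2 = 12.
log(3/12) = -1.386294.
l1*log(l1/l2) = 3 * -1.386294 = -4.158883.
KL = -4.158883 - 3 + 12 = 4.8411

4.8411


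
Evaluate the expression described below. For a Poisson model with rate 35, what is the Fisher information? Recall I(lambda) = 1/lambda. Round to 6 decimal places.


Fisher information for Poisson: I(lambda) = 1/lambda.
lambda = 35.
I(lambda) = 1/35 = 0.028571

0.028571


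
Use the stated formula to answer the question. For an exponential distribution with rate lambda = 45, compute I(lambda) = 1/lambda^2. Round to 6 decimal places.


Fisher information for exponential: I(lambda) = 1/lambda^2.
lambda = 45, lambda^2 = 2025.
I = 1/2025 = 0.000494

0.000494


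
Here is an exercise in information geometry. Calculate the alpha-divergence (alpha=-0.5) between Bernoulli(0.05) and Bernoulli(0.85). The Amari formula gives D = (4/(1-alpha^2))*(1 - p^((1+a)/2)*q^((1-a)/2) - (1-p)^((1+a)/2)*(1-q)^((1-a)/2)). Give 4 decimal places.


Amari alpha-divergence:
D = (4/(1-alpha^2))*(1 - p^((1+a)/2)*q^((1-a)/2) - (1-p)^((1+a)/2)*(1-q)^((1-a)/2)).
alpha = -0.5, p = 0.05, q = 0.85.
e1 = (1+alpha)/2 = 0.25, e2 = (1-alpha)/2 = 0.75.
t1 = p^e1 * q^e2 = 0.05^0.25 * 0.85^0.75 = 0.418607.
t2 = (1-p)^e1 * (1-q)^e2 = 0.95^0.25 * 0.15^0.75 = 0.237957.
4/(1-alpha^2) = 5.333333.
D = 5.333333*(1 - 0.418607 - 0.237957) = 1.8317

1.8317


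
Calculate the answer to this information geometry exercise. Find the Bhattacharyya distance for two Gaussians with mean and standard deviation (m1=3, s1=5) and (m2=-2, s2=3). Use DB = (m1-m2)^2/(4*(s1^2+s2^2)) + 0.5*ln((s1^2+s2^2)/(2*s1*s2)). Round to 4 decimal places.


Bhattacharyya distance between two Gaussians:
DB = (m1-m2)^2/(4*(s1^2+s2^2)) + (1/2)*ln((s1^2+s2^2)/(2*s1*s2)).
(m1-m2)^2 = (5)^2 = 25.
s1^2+s2^2 = 25 + 9 = 34.
term1 = 25/136 = 0.183824.
term2 = 0.5*ln(34/30.0) = 0.062582.
DB = 0.183824 + 0.062582 = 0.2464

0.2464


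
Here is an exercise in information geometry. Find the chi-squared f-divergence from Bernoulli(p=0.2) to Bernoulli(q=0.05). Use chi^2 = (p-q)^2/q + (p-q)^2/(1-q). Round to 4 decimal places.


Chi-squared divergence between Bernoulli distributions:
chi^2 = (p-q)^2/q + (p-q)^2/(1-q).
p = 0.2, q = 0.05, p-q = 0.15.
(p-q)^2 = 0.0225.
term1 = 0.0225/0.05 = 0.45.
term2 = 0.0225/0.95 = 0.023684.
chi^2 = 0.45 + 0.023684 = 0.4737

0.4737


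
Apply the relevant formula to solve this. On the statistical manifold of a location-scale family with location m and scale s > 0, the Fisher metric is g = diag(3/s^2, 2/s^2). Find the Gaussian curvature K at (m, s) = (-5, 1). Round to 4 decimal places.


The metric has the form g = (A dm^2 + B ds^2)/s^2 with A = 3, B = 2.
Substitute u = sqrt(A/B)*m: g = B*(du^2 + ds^2)/s^2, i.e. B times the
Poincare upper half-plane metric, which has constant Gaussian curvature -1.
Scaling a 2D metric by a constant c divides the Gaussian curvature by c,
so K = -1/B = -1/(2) = -0.5000 everywhere (the point (m, s) = (-5, 1) is irrelevant:
the curvature is constant).
The requested Gaussian curvature is K = -0.5000.

-0.5000


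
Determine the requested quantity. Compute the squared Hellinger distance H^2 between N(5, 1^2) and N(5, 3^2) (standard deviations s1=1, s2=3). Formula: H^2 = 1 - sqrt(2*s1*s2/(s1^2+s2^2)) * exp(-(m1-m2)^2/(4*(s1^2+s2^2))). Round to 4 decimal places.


Squared Hellinger distance for Gaussians:
H^2 = 1 - sqrt(2*s1*s2/(s1^2+s2^2)) * exp(-(m1-m2)^2/(4*(s1^2+s2^2))).
s1^2 = 1, s2^2 = 9, s1^2+s2^2 = 10.
sqrt(2*1*3/(10)) = 0.774597.
(m1-m2)^2 = (0)^2 = 0.
exp(-0/(4*10)) = exp(0.0) = 1.0.
H^2 = 1 - 0.774597*1.0 = 0.2254

0.2254


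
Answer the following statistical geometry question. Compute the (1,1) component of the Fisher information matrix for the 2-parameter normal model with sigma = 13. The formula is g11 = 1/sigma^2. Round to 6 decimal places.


For the 2-parameter normal family, the Fisher metric has:
  g11 = 1/sigma^2, g22 = 2/sigma^2.
sigma = 13, sigma^2 = 169.
g11 = 0.005917

0.005917


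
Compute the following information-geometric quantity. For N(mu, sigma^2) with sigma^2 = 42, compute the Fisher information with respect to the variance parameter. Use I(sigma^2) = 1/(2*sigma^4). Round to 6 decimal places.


Fisher information for variance: I(sigma^2) = 1/(2*sigma^4).
sigma^2 = 42, so sigma^4 = 1764.
I = 1/(2*1764) = 1/3528 = 0.000283

0.000283


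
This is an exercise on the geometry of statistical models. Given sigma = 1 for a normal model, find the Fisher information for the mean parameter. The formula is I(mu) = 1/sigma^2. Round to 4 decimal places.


The Fisher information for the mean of a normal distribution is I(mu) = 1/sigma^2.
sigma = 1, so sigma^2 = 1.
I(mu) = 1/1 = 1.0000

1.0000


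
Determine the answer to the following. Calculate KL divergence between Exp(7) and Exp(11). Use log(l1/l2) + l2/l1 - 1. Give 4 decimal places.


KL divergence for exponential family:
KL = log(l1/l2) + l2/l1 - 1.
log(7/11) = -0.451985.
11/7 = 1.571429.
KL = -0.451985 + 1.571429 - 1 = 0.1194

0.1194


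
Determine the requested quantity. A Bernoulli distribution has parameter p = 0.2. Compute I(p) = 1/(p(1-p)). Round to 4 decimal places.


For Bernoulli(p), Fisher information is I(p) = 1/(p*(1-p)).
p = 0.2, 1-p = 0.8.
p*(1-p) = 0.16.
I(p) = 1/0.16 = 6.2500

6.2500


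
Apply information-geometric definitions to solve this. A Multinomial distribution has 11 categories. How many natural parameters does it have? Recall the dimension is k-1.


Exponential family dimension calculation:
For Multinomial with k=11 categories, dim = k-1 = 10.

10


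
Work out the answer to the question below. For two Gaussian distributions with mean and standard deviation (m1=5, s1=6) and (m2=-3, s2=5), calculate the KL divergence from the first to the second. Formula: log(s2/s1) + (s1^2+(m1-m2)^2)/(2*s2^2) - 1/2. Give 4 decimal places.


KL divergence between normal distributions:
KL = log(s2/s1) + (s1^2 + (m1-m2)^2)/(2*s2^2) - 1/2.
log(5/6) = -0.182322.
(6^2 + (5--3)^2)/(2*5^2) = (36 + 64)/50 = 2.0.
KL = -0.182322 + 2.0 - 0.5 = 1.3177

1.3177


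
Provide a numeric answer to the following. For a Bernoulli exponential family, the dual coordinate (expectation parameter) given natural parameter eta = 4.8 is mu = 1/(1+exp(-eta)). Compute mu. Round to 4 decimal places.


Dual coordinate (expectation parameter) for Bernoulli:
mu = 1/(1+exp(-eta)).
eta = 4.8.
exp(-eta) = exp(-4.8) = 0.00823.
mu = 1/(1+0.00823) = 0.9918

0.9918


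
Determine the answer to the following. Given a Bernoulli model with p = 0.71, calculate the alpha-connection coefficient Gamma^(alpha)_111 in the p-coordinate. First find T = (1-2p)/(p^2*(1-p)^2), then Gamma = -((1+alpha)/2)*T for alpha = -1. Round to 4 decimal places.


Skewness (Amari-Chentsov) tensor: T = (1-2p)/(p^2*(1-p)^2).
p = 0.71, 1-2p = -0.42, p^2 = 0.5041, (1-p)^2 = 0.0841.
T = -0.42/(0.5041 * 0.0841) = -9.906873.
In the p-coordinate, Gamma^(alpha) = Gamma^(0) - (alpha/2)*T with Gamma^(0) = (1/2)*g'(p) = -T/2,
so Gamma^(alpha) = -((1+alpha)/2)*T.
alpha = -1, -(1+alpha)/2 = 0.0.
Gamma = 0.0 * -9.906873 = 0.0000

0.0000


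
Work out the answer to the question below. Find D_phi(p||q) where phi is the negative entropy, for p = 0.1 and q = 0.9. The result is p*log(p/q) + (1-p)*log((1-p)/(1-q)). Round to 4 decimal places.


Bregman divergence with negative entropy generator:
D = p*log(p/q) + (1-p)*log((1-p)/(1-q)).
p = 0.1, q = 0.9.
p*log(p/q) = 0.1*log(0.1/0.9) = -0.219722.
(1-p)*log((1-p)/(1-q)) = 0.9*log(0.9/0.1) = 1.977502.
D = -0.219722 + 1.977502 = 1.7578

1.7578


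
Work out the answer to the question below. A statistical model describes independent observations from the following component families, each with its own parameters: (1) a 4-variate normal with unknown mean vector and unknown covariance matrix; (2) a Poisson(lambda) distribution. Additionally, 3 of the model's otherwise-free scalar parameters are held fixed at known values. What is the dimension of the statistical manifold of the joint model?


The dimension of a statistical manifold equals the number of free
(independent) real parameters of the model. For a product of independent
blocks the parameter counts add.
- 4-variate normal: 4 (mean) + 4*5/2 = 10 (symmetric covariance) = 14.
- Poisson (lambda): 1.
Total = 14 + 1 = 15.
3 parameter(s) fixed at known values: 15 - 3 = 12.
Dimension = 12

12


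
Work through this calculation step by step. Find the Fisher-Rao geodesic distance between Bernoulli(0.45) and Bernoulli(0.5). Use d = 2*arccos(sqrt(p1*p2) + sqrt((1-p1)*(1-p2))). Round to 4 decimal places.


Geodesic distance on Bernoulli manifold:
d(p1,p2) = 2*arccos(sqrt(p1*p2) + sqrt((1-p1)*(1-p2))).
sqrt(p1*p2) = sqrt(0.45*0.5) = 0.474342.
sqrt((1-p1)*(1-p2)) = sqrt(0.55*0.5) = 0.524404.
arg = 0.474342 + 0.524404 = 0.998746.
d = 2*arccos(0.998746) = 0.1002

0.1002


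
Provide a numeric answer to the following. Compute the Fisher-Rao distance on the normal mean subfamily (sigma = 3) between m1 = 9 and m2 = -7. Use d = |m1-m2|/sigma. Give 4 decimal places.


On the fixed-variance normal subfamily, geodesic distance = |m1-m2|/sigma.
|9 - -7| = 16.
sigma = 3.
d = 16/3 = 5.3333

5.3333


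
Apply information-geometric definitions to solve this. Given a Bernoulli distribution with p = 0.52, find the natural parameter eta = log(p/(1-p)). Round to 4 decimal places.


Natural parameter for Bernoulli: eta = log(p/(1-p)).
p = 0.52, 1-p = 0.48.
p/(1-p) = 1.083333.
eta = log(1.083333) = 0.0800

0.0800


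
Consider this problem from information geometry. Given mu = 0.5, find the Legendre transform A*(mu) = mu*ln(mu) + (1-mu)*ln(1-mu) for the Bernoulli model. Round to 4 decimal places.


Legendre transform for Bernoulli:
A*(mu) = mu*log(mu) + (1-mu)*log(1-mu).
mu = 0.5, 1-mu = 0.5.
mu*log(mu) = 0.5*log(0.5) = -0.346574.
(1-mu)*log(1-mu) = 0.5*log(0.5) = -0.346574.
A* = -0.346574 + -0.346574 = -0.6931

-0.6931


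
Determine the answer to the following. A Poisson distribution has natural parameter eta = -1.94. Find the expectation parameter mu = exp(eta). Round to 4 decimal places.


Expectation parameter for Poisson exponential family:
mu = exp(eta).
eta = -1.94.
mu = exp(-1.94) = 0.1437

0.1437


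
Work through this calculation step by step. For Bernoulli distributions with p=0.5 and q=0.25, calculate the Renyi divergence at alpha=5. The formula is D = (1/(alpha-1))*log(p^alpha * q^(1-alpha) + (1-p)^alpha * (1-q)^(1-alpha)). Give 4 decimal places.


Renyi divergence of order alpha between Bernoulli distributions:
D = (1/(alpha-1))*log(p^alpha * q^(1-alpha) + (1-p)^alpha * (1-q)^(1-alpha)).
alpha = 5, p = 0.5, q = 0.25.
p^alpha * q^(1-alpha) = 0.5^5 * 0.25^-4 = 8.0.
(1-p)^alpha * (1-q)^(1-alpha) = 0.5^5 * 0.75^-4 = 0.098765.
sum = 8.0 + 0.098765 = 8.098765.
D = (1/4)*log(8.098765) = 0.5229

0.5229


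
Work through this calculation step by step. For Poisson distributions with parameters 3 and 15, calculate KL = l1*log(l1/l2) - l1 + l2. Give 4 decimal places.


KL divergence for Poisson:
KL = l1*log(l1/l2) - l1 + l2.
l1 = 3, l2 = 15.
log(3/15) = -1.609438.
l1*log(l1/l2) = 3 * -1.609438 = -4.828314.
KL = -4.828314 - 3 + 15 = 7.1717

7.1717


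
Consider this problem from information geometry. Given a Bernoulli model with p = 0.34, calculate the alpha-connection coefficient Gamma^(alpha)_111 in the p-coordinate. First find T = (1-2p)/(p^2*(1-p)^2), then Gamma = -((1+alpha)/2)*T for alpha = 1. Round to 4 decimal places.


Skewness (Amari-Chentsov) tensor: T = (1-2p)/(p^2*(1-p)^2).
p = 0.34, 1-2p = 0.32, p^2 = 0.1156, (1-p)^2 = 0.4356.
T = 0.32/(0.1156 * 0.4356) = 6.354835.
In the p-coordinate, Gamma^(alpha) = Gamma^(0) - (alpha/2)*T with Gamma^(0) = (1/2)*g'(p) = -T/2,
so Gamma^(alpha) = -((1+alpha)/2)*T.
alpha = 1, -(1+alpha)/2 = -1.0.
Gamma = -1.0 * 6.354835 = -6.3548

-6.3548


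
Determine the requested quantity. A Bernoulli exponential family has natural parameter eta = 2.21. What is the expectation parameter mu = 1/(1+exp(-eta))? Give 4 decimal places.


Dual coordinate (expectation parameter) for Bernoulli:
mu = 1/(1+exp(-eta)).
eta = 2.21.
exp(-eta) = exp(-2.21) = 0.109701.
mu = 1/(1+0.109701) = 0.9011

0.9011


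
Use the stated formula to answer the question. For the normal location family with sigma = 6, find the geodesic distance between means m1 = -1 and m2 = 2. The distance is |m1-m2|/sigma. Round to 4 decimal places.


On the fixed-variance normal subfamily, geodesic distance = |m1-m2|/sigma.
|-1 - 2| = 3.
sigma = 6.
d = 3/6 = 0.5000

0.5000


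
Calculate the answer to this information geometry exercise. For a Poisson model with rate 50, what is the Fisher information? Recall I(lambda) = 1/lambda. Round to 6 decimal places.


Fisher information for Poisson: I(lambda) = 1/lambda.
lambda = 50.
I(lambda) = 1/50 = 0.020000

0.020000


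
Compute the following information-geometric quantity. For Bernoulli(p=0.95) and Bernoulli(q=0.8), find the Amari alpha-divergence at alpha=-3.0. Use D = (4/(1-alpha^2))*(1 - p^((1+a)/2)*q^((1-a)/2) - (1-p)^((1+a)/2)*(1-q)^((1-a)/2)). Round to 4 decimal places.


Amari alpha-divergence:
D = (4/(1-alpha^2))*(1 - p^((1+a)/2)*q^((1-a)/2) - (1-p)^((1+a)/2)*(1-q)^((1-a)/2)).
alpha = -3.0, p = 0.95, q = 0.8.
e1 = (1+alpha)/2 = -1.0, e2 = (1-alpha)/2 = 2.0.
t1 = p^e1 * q^e2 = 0.95^-1.0 * 0.8^2.0 = 0.673684.
t2 = (1-p)^e1 * (1-q)^e2 = 0.05^-1.0 * 0.2^2.0 = 0.8.
4/(1-alpha^2) = -0.5.
D = -0.5*(1 - 0.673684 - 0.8) = 0.2368

0.2368


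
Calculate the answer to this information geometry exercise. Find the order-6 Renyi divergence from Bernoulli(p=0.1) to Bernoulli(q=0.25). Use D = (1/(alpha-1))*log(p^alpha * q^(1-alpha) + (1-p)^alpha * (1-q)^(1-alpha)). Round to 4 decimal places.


Renyi divergence of order alpha between Bernoulli distributions:
D = (1/(alpha-1))*log(p^alpha * q^(1-alpha) + (1-p)^alpha * (1-q)^(1-alpha)).
alpha = 6, p = 0.1, q = 0.25.
p^alpha * q^(1-alpha) = 0.1^6 * 0.25^-5 = 0.001024.
(1-p)^alpha * (1-q)^(1-alpha) = 0.9^6 * 0.75^-5 = 2.239488.
sum = 0.001024 + 2.239488 = 2.240512.
D = (1/5)*log(2.240512) = 0.1613

0.1613


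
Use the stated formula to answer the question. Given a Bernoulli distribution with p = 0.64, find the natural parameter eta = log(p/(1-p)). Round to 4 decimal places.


Natural parameter for Bernoulli: eta = log(p/(1-p)).
p = 0.64, 1-p = 0.36.
p/(1-p) = 1.777778.
eta = log(1.777778) = 0.5754

0.5754


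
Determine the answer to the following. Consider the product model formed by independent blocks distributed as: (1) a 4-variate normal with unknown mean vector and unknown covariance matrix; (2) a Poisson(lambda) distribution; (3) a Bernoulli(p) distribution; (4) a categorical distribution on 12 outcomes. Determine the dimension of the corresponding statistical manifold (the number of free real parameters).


The dimension of a statistical manifold equals the number of free
(independent) real parameters of the model. For a product of independent
blocks the parameter counts add.
- 4-variate normal: 4 (mean) + 4*5/2 = 10 (symmetric covariance) = 14.
- Poisson (lambda): 1.
- Bernoulli (p): 1.
- categorical on 12 outcomes (probabilities sum to 1): 12-1 = 11.
Total = 14 + 1 + 1 + 11 = 27.
Dimension = 27

27


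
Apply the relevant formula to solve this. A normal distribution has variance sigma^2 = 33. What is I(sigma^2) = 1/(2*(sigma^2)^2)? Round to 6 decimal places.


Fisher information for variance: I(sigma^2) = 1/(2*sigma^4).
sigma^2 = 33, so sigma^4 = 1089.
I = 1/(2*1089) = 1/2178 = 0.000459

0.000459


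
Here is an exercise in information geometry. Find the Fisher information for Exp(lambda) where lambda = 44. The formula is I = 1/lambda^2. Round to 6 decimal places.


Fisher information for exponential: I(lambda) = 1/lambda^2.
lambda = 44, lambda^2 = 1936.
I = 1/1936 = 0.000517

0.000517


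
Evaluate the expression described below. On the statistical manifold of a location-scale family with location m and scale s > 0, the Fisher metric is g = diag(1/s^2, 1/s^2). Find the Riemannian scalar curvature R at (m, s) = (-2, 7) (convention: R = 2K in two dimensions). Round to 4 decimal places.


The metric has the form g = (A dm^2 + B ds^2)/s^2 with A = 1, B = 1.
Substitute u = sqrt(A/B)*m: g = B*(du^2 + ds^2)/s^2, i.e. B times the
Poincare upper half-plane metric, which has constant Gaussian curvature -1.
Scaling a 2D metric by a constant c divides the Gaussian curvature by c,
so K = -1/B = -1/(1) = -1.0000 everywhere (the point (m, s) = (-2, 7) is irrelevant:
the curvature is constant).
Scalar curvature in dimension 2: R = 2K = -2/(1) = -2.0000.

-2.0000


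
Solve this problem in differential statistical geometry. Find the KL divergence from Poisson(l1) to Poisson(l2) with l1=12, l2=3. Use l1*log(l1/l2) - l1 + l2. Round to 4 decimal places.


KL divergence for Poisson:
KL = l1*log(l1/l2) - l1 + l2.
l1 = 12, l2 = 3.
log(12/3) = 1.386294.
l1*log(l1/l2) = 12 * 1.386294 = 16.635532.
KL = 16.635532 - 12 + 3 = 7.6355

7.6355


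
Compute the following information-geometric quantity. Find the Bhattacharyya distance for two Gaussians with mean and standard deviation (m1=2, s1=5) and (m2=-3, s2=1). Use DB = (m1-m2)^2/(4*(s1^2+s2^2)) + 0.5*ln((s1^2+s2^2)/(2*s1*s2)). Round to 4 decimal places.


Bhattacharyya distance between two Gaussians:
DB = (m1-m2)^2/(4*(s1^2+s2^2)) + (1/2)*ln((s1^2+s2^2)/(2*s1*s2)).
(m1-m2)^2 = (5)^2 = 25.
s1^2+s2^2 = 25 + 1 = 26.
term1 = 25/104 = 0.240385.
term2 = 0.5*ln(26/10.0) = 0.477756.
DB = 0.240385 + 0.477756 = 0.7181

0.7181


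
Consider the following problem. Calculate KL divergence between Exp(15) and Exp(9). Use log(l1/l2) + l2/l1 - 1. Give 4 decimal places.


KL divergence for exponential family:
KL = log(l1/l2) + l2/l1 - 1.
log(15/9) = 0.510826.
9/15 = 0.6.
KL = 0.510826 + 0.6 - 1 = 0.1108

0.1108


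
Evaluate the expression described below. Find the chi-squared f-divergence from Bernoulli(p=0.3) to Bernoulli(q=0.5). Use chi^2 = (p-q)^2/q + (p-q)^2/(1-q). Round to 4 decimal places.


Chi-squared divergence between Bernoulli distributions:
chi^2 = (p-q)^2/q + (p-q)^2/(1-q).
p = 0.3, q = 0.5, p-q = -0.2.
(p-q)^2 = 0.04.
term1 = 0.04/0.5 = 0.08.
term2 = 0.04/0.5 = 0.08.
chi^2 = 0.08 + 0.08 = 0.1600

0.1600


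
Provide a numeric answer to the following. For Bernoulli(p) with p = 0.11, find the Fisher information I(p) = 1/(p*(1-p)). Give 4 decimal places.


For Bernoulli(p), Fisher information is I(p) = 1/(p*(1-p)).
p = 0.11, 1-p = 0.89.
p*(1-p) = 0.0979.
I(p) = 1/0.0979 = 10.2145

10.2145


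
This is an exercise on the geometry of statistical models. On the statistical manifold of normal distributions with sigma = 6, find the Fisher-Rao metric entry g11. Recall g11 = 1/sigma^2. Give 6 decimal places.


For the 2-parameter normal family, the Fisher metric has:
  g11 = 1/sigma^2, g22 = 2/sigma^2.
sigma = 6, sigma^2 = 36.
g11 = 0.027778

0.027778


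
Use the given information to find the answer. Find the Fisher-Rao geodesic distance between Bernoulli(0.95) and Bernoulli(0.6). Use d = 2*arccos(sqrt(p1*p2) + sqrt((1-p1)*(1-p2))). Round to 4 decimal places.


Geodesic distance on Bernoulli manifold:
d(p1,p2) = 2*arccos(sqrt(p1*p2) + sqrt((1-p1)*(1-p2))).
sqrt(p1*p2) = sqrt(0.95*0.6) = 0.754983.
sqrt((1-p1)*(1-p2)) = sqrt(0.05*0.4) = 0.141421.
arg = 0.754983 + 0.141421 = 0.896405.
d = 2*arccos(0.896405) = 0.9184

0.9184


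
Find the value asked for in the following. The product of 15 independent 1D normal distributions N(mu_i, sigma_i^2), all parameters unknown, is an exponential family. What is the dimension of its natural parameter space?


Exponential family dimension calculation:
Each univariate normal has two natural parameters (mu/sigma^2 and -1/(2 sigma^2)).
With 15 independent components, dim = 2 * 15 = 30.

30


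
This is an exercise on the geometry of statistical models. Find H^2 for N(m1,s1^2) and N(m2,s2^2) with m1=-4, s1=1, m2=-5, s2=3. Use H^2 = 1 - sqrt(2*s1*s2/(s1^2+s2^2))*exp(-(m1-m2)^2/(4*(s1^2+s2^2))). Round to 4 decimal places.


Squared Hellinger distance for Gaussians:
H^2 = 1 - sqrt(2*s1*s2/(s1^2+s2^2)) * exp(-(m1-m2)^2/(4*(s1^2+s2^2))).
s1^2 = 1, s2^2 = 9, s1^2+s2^2 = 10.
sqrt(2*1*3/(10)) = 0.774597.
(m1-m2)^2 = (1)^2 = 1.
exp(-1/(4*10)) = exp(-0.025) = 0.97531.
H^2 = 1 - 0.774597*0.97531 = 0.2445

0.2445


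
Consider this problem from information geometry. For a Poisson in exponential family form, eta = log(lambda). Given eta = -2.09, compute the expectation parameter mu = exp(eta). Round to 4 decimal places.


Expectation parameter for Poisson exponential family:
mu = exp(eta).
eta = -2.09.
mu = exp(-2.09) = 0.1237

0.1237


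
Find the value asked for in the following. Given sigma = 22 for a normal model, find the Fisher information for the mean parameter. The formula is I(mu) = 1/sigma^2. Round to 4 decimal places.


The Fisher information for the mean of a normal distribution is I(mu) = 1/sigma^2.
sigma = 22, so sigma^2 = 484.
I(mu) = 1/484 = 0.0021

0.0021


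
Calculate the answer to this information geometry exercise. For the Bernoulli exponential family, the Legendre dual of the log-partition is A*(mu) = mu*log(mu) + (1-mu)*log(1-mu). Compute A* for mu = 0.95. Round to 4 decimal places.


Legendre transform for Bernoulli:
A*(mu) = mu*log(mu) + (1-mu)*log(1-mu).
mu = 0.95, 1-mu = 0.05.
mu*log(mu) = 0.95*log(0.95) = -0.048729.
(1-mu)*log(1-mu) = 0.05*log(0.05) = -0.149787.
A* = -0.048729 + -0.149787 = -0.1985

-0.1985


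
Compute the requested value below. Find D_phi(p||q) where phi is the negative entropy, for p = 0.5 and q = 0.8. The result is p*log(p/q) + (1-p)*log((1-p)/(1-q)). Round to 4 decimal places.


Bregman divergence with negative entropy generator:
D = p*log(p/q) + (1-p)*log((1-p)/(1-q)).
p = 0.5, q = 0.8.
p*log(p/q) = 0.5*log(0.5/0.8) = -0.235002.
(1-p)*log((1-p)/(1-q)) = 0.5*log(0.5/0.2) = 0.458145.
D = -0.235002 + 0.458145 = 0.2231

0.2231


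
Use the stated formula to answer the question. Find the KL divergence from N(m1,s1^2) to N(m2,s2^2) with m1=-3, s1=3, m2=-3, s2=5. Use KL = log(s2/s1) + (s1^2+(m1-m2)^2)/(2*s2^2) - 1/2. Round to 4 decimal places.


KL divergence between normal distributions:
KL = log(s2/s1) + (s1^2 + (m1-m2)^2)/(2*s2^2) - 1/2.
log(5/3) = 0.510826.
(3^2 + (-3--3)^2)/(2*5^2) = (9 + 0)/50 = 0.18.
KL = 0.510826 + 0.18 - 0.5 = 0.1908

0.1908


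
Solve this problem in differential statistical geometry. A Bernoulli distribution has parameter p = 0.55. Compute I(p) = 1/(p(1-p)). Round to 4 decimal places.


For Bernoulli(p), Fisher information is I(p) = 1/(p*(1-p)).
p = 0.55, 1-p = 0.45.
p*(1-p) = 0.2475.
I(p) = 1/0.2475 = 4.0404

4.0404


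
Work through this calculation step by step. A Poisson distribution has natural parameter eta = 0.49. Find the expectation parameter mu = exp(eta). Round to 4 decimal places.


Expectation parameter for Poisson exponential family:
mu = exp(eta).
eta = 0.49.
mu = exp(0.49) = 1.6323

1.6323


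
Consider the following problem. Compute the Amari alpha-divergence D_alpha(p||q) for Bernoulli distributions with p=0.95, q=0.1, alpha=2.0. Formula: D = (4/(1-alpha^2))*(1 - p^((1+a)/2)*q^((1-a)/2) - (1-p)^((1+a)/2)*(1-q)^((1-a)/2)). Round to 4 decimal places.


Amari alpha-divergence:
D = (4/(1-alpha^2))*(1 - p^((1+a)/2)*q^((1-a)/2) - (1-p)^((1+a)/2)*(1-q)^((1-a)/2)).
alpha = 2.0, p = 0.95, q = 0.1.
e1 = (1+alpha)/2 = 1.5, e2 = (1-alpha)/2 = -0.5.
t1 = p^e1 * q^e2 = 0.95^1.5 * 0.1^-0.5 = 2.928097.
t2 = (1-p)^e1 * (1-q)^e2 = 0.05^1.5 * 0.9^-0.5 = 0.011785.
4/(1-alpha^2) = -1.333333.
D = -1.333333*(1 - 2.928097 - 0.011785) = 2.5865

2.5865


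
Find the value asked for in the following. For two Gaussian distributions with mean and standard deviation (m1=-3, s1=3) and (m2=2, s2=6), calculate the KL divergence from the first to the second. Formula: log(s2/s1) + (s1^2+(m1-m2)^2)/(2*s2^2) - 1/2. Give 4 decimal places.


KL divergence between normal distributions:
KL = log(s2/s1) + (s1^2 + (m1-m2)^2)/(2*s2^2) - 1/2.
log(6/3) = 0.693147.
(3^2 + (-3-2)^2)/(2*6^2) = (9 + 25)/72 = 0.472222.
KL = 0.693147 + 0.472222 - 0.5 = 0.6654

0.6654


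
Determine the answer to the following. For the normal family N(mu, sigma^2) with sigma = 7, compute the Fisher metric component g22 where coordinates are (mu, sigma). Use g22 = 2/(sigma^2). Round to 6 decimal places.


For the 2-parameter normal family, the Fisher metric has:
  g11 = 1/sigma^2, g22 = 2/sigma^2.
sigma = 7, sigma^2 = 49.
g22 = 0.040816

0.040816


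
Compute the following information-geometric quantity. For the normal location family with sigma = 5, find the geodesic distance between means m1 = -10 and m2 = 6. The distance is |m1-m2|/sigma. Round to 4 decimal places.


On the fixed-variance normal subfamily, geodesic distance = |m1-m2|/sigma.
|-10 - 6| = 16.
sigma = 5.
d = 16/5 = 3.2000

3.2000


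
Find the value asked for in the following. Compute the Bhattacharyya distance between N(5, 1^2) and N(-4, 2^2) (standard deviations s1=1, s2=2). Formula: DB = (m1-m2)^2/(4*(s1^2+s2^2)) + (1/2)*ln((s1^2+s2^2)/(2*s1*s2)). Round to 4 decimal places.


Bhattacharyya distance between two Gaussians:
DB = (m1-m2)^2/(4*(s1^2+s2^2)) + (1/2)*ln((s1^2+s2^2)/(2*s1*s2)).
(m1-m2)^2 = (9)^2 = 81.
s1^2+s2^2 = 1 + 4 = 5.
term1 = 81/20 = 4.05.
term2 = 0.5*ln(5/4.0) = 0.111572.
DB = 4.05 + 0.111572 = 4.1616

4.1616


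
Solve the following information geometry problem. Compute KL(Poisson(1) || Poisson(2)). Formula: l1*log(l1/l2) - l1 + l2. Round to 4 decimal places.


KL divergence for Poisson:
KL = l1*log(l1/l2) - l1 + l2.
l1 = 1, l2 = 2.
log(1/2) = -0.693147.
l1*log(l1/l2) = 1 * -0.693147 = -0.693147.
KL = -0.693147 - 1 + 2 = 0.3069

0.3069


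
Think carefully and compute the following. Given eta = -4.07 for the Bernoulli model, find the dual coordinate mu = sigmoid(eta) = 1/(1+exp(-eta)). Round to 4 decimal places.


Dual coordinate (expectation parameter) for Bernoulli:
mu = 1/(1+exp(-eta)).
eta = -4.07.
exp(-eta) = exp(4.07) = 58.556963.
mu = 1/(1+58.556963) = 0.0168

0.0168


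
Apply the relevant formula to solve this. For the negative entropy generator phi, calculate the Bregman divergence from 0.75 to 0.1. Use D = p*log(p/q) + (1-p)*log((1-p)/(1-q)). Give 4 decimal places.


Bregman divergence with negative entropy generator:
D = p*log(p/q) + (1-p)*log((1-p)/(1-q)).
p = 0.75, q = 0.1.
p*log(p/q) = 0.75*log(0.75/0.1) = 1.511177.
(1-p)*log((1-p)/(1-q)) = 0.25*log(0.25/0.9) = -0.320233.
D = 1.511177 + -0.320233 = 1.1909

1.1909


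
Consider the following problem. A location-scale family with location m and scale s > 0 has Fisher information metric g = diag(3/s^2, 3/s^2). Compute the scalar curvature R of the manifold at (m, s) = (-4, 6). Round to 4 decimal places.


The metric has the form g = (A dm^2 + B ds^2)/s^2 with A = 3, B = 3.
Substitute u = sqrt(A/B)*m: g = B*(du^2 + ds^2)/s^2, i.e. B times the
Poincare upper half-plane metric, which has constant Gaussian curvature -1.
Scaling a 2D metric by a constant c divides the Gaussian curvature by c,
so K = -1/B = -1/(3) = -0.3333 everywhere (the point (m, s) = (-4, 6) is irrelevant:
the curvature is constant).
Scalar curvature in dimension 2: R = 2K = -2/(3) = -0.6667.

-0.6667


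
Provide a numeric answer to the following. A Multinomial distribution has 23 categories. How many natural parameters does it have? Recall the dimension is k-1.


Exponential family dimension calculation:
For Multinomial with k=23 categories, dim = k-1 = 22.

22
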